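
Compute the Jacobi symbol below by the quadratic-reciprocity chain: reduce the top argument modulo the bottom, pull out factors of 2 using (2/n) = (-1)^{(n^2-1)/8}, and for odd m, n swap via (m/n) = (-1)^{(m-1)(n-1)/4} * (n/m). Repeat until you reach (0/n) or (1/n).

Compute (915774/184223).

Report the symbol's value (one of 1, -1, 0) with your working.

(915774/184223): 915774 mod 184223 = 178882, so (915774/184223) = (178882/184223)
factor out 2^1: 178882 = 2^1·89441; with 184223 mod 8 = 7, (2/184223) = +1; sign now +1; continue with (89441/184223)
flip (89441/184223) -> (184223/89441): both odd, 89441 mod 4 = 1, 184223 mod 4 = 3, so the flip contributes +1; sign now +1
(184223/89441): 184223 mod 89441 = 5341, so (184223/89441) = (5341/89441)
flip (5341/89441) -> (89441/5341): both odd, 5341 mod 4 = 1, 89441 mod 4 = 1, so the flip contributes +1; sign now +1
(89441/5341): 89441 mod 5341 = 3985, so (89441/5341) = (3985/5341)
flip (3985/5341) -> (5341/3985): both odd, 3985 mod 4 = 1, 5341 mod 4 = 1, so the flip contributes +1; sign now +1
(5341/3985): 5341 mod 3985 = 1356, so (5341/3985) = (1356/3985)
factor out 2^2: 1356 = 2^2·339; with 3985 mod 8 = 1, (2/3985) = +1; sign now +1; continue with (339/3985)
flip (339/3985) -> (3985/339): both odd, 339 mod 4 = 3, 3985 mod 4 = 1, so the flip contributes +1; sign now +1
(3985/339): 3985 mod 339 = 256, so (3985/339) = (256/339)
factor out 2^8: 256 = 2^8·1; with 339 mod 8 = 3, (2/339) = -1; sign now +1; continue with (1/339)
reached (1/339) = 1, so the symbol is +1

1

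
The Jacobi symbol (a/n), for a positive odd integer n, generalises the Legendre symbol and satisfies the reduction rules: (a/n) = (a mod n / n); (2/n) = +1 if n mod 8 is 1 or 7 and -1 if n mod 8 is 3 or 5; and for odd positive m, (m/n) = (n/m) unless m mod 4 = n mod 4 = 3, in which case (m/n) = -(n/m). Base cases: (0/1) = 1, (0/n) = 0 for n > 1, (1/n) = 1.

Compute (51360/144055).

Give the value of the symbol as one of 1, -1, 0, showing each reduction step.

51360 = 2^5·1605; (2/144055) = +1 since 144055 mod 8 = 7, so (51360/144055) = (+1)^5·(1605/144055); sign now +1
reciprocity: (1605/144055) = +1·(144055/1605) since 1605 mod 4 = 1, 144055 mod 4 = 3; sign now +1
(144055/1605) = (1210/1605)   [reduce mod 1605]
1210 = 2^1·605; (2/1605) = -1 since 1605 mod 8 = 5, so (1210/1605) = (-1)^1·(605/1605); sign now -1
reciprocity: (605/1605) = +1·(1605/605) since 605 mod 4 = 1, 1605 mod 4 = 1; sign now -1
(1605/605) = (395/605)   [reduce mod 605]
reciprocity: (395/605) = +1·(605/395) since 395 mod 4 = 3, 605 mod 4 = 1; sign now -1
(605/395) = (210/395)   [reduce mod 395]
210 = 2^1·105; (2/395) = -1 since 395 mod 8 = 3, so (210/395) = (-1)^1·(105/395); sign now +1
reciprocity: (105/395) = +1·(395/105) since 105 mod 4 = 1, 395 mod 4 = 3; sign now +1
(395/105) = (80/105)   [reduce mod 105]
80 = 2^4·5; (2/105) = +1 since 105 mod 8 = 1, so (80/105) = (+1)^4·(5/105); sign now +1
reciprocity: (5/105) = +1·(105/5) since 5 mod 4 = 1, 105 mod 4 = 1; sign now +1
(105/5) = (0/5)   [reduce mod 5]
(0/5) = 0   [gcd(a, n) > 1]; final value = 0

0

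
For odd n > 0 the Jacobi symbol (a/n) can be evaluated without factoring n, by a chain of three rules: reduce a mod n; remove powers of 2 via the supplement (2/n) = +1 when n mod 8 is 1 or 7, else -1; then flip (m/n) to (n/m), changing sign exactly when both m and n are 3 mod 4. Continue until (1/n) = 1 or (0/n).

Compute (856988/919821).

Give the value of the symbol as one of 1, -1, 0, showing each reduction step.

856988 = 2^2·214247; (2/919821) = -1 since 919821 mod 8 = 5, so (856988/919821) = (-1)^2·(214247/919821); sign now +1
reciprocity: (214247/919821) = +1·(919821/214247) since 214247 mod 4 = 3, 919821 mod 4 = 1; sign now +1
(919821/214247) = (62833/214247)   [reduce mod 214247]
reciprocity: (62833/214247) = +1·(214247/62833) since 62833 mod 4 = 1, 214247 mod 4 = 3; sign now +1
(214247/62833) = (25748/62833)   [reduce mod 62833]
25748 = 2^2·6437; (2/62833) = +1 since 62833 mod 8 = 1, so (25748/62833) = (+1)^2·(6437/62833); sign now +1
reciprocity: (6437/62833) = +1·(62833/6437) since 6437 mod 4 = 1, 62833 mod 4 = 1; sign now +1
(62833/6437) = (4900/6437)   [reduce mod 6437]
4900 = 2^2·1225; (2/6437) = -1 since 6437 mod 8 = 5, so (4900/6437) = (-1)^2·(1225/6437); sign now +1
reciprocity: (1225/6437) = +1·(6437/1225) since 1225 mod 4 = 1, 6437 mod 4 = 1; sign now +1
(6437/1225) = (312/1225)   [reduce mod 1225]
312 = 2^3·39; (2/1225) = +1 since 1225 mod 8 = 1, so (312/1225) = (+1)^3·(39/1225); sign now +1
reciprocity: (39/1225) = +1·(1225/39) since 39 mod 4 = 3, 1225 mod 4 = 1; sign now +1
(1225/39) = (16/39)   [reduce mod 39]
16 = 2^4·1; (2/39) = +1 since 39 mod 8 = 7, so (16/39) = (+1)^4·(1/39); sign now +1
(1/39) = 1; final value = sign = +1

1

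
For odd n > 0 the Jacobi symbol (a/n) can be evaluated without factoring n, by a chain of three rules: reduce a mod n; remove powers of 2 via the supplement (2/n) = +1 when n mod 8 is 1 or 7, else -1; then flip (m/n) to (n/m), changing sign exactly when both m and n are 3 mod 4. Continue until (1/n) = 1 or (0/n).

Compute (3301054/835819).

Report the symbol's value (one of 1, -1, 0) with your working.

(3301054/835819): 3301054 mod 835819 = 793597, so (3301054/835819) = (793597/835819)
flip (793597/835819) -> (835819/793597): both odd, 793597 mod 4 = 1, 835819 mod 4 = 3, so the flip contributes +1; sign now +1
(835819/793597): 835819 mod 793597 = 42222, so (835819/793597) = (42222/793597)
factor out 2^1: 42222 = 2^1·21111; with 793597 mod 8 = 5, (2/793597) = -1; sign now -1; continue with (21111/793597)
flip (21111/793597) -> (793597/21111): both odd, 21111 mod 4 = 3, 793597 mod 4 = 1, so the flip contributes +1; sign now -1
(793597/21111): 793597 mod 21111 = 12490, so (793597/21111) = (12490/21111)
factor out 2^1: 12490 = 2^1·6245; with 21111 mod 8 = 7, (2/21111) = +1; sign now -1; continue with (6245/21111)
flip (6245/21111) -> (21111/6245): both odd, 6245 mod 4 = 1, 21111 mod 4 = 3, so the flip contributes +1; sign now -1
(21111/6245): 21111 mod 6245 = 2376, so (21111/6245) = (2376/6245)
factor out 2^3: 2376 = 2^3·297; with 6245 mod 8 = 5, (2/6245) = -1; sign now +1; continue with (297/6245)
flip (297/6245) -> (6245/297): both odd, 297 mod 4 = 1, 6245 mod 4 = 1, so the flip contributes +1; sign now +1
(6245/297): 6245 mod 297 = 8, so (6245/297) = (8/297)
factor out 2^3: 8 = 2^3·1; with 297 mod 8 = 1, (2/297) = +1; sign now +1; continue with (1/297)
reached (1/297) = 1, so the symbol is +1

1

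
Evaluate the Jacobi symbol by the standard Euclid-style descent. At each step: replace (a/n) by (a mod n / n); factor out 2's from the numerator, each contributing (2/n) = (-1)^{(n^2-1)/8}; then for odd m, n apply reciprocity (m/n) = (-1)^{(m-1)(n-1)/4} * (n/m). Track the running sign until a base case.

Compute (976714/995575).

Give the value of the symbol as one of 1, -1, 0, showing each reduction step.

-1

976714 = 2^1·488357; (2/995575) = +1 since 995575 mod 8 = 7, so (976714/995575) = (+1)^1·(488357/995575); sign now +1
reciprocity: (488357/995575) = +1·(995575/488357) since 488357 mod 4 = 1, 995575 mod 4 = 3; sign now +1
(995575/488357) = (18861/488357)   [reduce mod 488357]
reciprocity: (18861/488357) = +1·(488357/18861) since 18861 mod 4 = 1, 488357 mod 4 = 1; sign now +1
(488357/18861) = (16832/18861)   [reduce mod 18861]
16832 = 2^6·263; (2/18861) = -1 since 18861 mod 8 = 5, so (16832/18861) = (-1)^6·(263/18861); sign now +1
reciprocity: (263/18861) = +1·(18861/263) since 263 mod 4 = 3, 18861 mod 4 = 1; sign now +1
(18861/263) = (188/263)   [reduce mod 263]
188 = 2^2·47; (2/263) = +1 since 263 mod 8 = 7, so (188/263) = (+1)^2·(47/263); sign now +1
reciprocity: (47/263) = -1·(263/47) since 47 mod 4 = 3, 263 mod 4 = 3; sign now -1
(263/47) = (28/47)   [reduce mod 47]
28 = 2^2·7; (2/47) = +1 since 47 mod 8 = 7, so (28/47) = (+1)^2·(7/47); sign now -1
reciprocity: (7/47) = -1·(47/7) since 7 mod 4 = 3, 47 mod 4 = 3; sign now +1
(47/7) = (5/7)   [reduce mod 7]
reciprocity: (5/7) = +1·(7/5) since 5 mod 4 = 1, 7 mod 4 = 3; sign now +1
(7/5) = (2/5)   [reduce mod 5]
2 = 2^1·1; (2/5) = -1 since 5 mod 8 = 5, so (2/5) = (-1)^1·(1/5); sign now -1
(1/5) = 1; final value = sign = -1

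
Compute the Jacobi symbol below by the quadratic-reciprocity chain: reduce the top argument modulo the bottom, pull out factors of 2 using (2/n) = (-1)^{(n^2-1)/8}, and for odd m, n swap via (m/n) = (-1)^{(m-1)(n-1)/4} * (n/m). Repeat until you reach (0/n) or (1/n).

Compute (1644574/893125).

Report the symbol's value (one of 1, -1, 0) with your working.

(1644574/893125) = (751449/893125)   [reduce mod 893125]
reciprocity: (751449/893125) = +1·(893125/751449) since 751449 mod 4 = 1, 893125 mod 4 = 1; sign now +1
(893125/751449) = (141676/751449)   [reduce mod 751449]
141676 = 2^2·35419; (2/751449) = +1 since 751449 mod 8 = 1, so (141676/751449) = (+1)^2·(35419/751449); sign now +1
reciprocity: (35419/751449) = +1·(751449/35419) since 35419 mod 4 = 3, 751449 mod 4 = 1; sign now +1
(751449/35419) = (7650/35419)   [reduce mod 35419]
7650 = 2^1·3825; (2/35419) = -1 since 35419 mod 8 = 3, so (7650/35419) = (-1)^1·(3825/35419); sign now -1
reciprocity: (3825/35419) = +1·(35419/3825) since 3825 mod 4 = 1, 35419 mod 4 = 3; sign now -1
(35419/3825) = (994/3825)   [reduce mod 3825]
994 = 2^1·497; (2/3825) = +1 since 3825 mod 8 = 1, so (994/3825) = (+1)^1·(497/3825); sign now -1
reciprocity: (497/3825) = +1·(3825/497) since 497 mod 4 = 1, 3825 mod 4 = 1; sign now -1
(3825/497) = (346/497)   [reduce mod 497]
346 = 2^1·173; (2/497) = +1 since 497 mod 8 = 1, so (346/497) = (+1)^1·(173/497); sign now -1
reciprocity: (173/497) = +1·(497/173) since 173 mod 4 = 1, 497 mod 4 = 1; sign now -1
(497/173) = (151/173)   [reduce mod 173]
reciprocity: (151/173) = +1·(173/151) since 151 mod 4 = 3, 173 mod 4 = 1; sign now -1
(173/151) = (22/151)   [reduce mod 151]
22 = 2^1·11; (2/151) = +1 since 151 mod 8 = 7, so (22/151) = (+1)^1·(11/151); sign now -1
reciprocity: (11/151) = -1·(151/11) since 11 mod 4 = 3, 151 mod 4 = 3; sign now +1
(151/11) = (8/11)   [reduce mod 11]
8 = 2^3·1; (2/11) = -1 since 11 mod 8 = 3, so (8/11) = (-1)^3·(1/11); sign now -1
(1/11) = 1; final value = sign = -1

-1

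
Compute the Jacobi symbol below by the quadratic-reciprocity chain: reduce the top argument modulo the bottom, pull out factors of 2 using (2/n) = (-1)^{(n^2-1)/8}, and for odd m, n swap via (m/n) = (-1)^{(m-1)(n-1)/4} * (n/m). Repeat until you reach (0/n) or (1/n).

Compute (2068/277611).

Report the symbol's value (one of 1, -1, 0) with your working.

-1

factor out 2^2: 2068 = 2^2·517; with 277611 mod 8 = 3, (2/277611) = -1; sign now +1; continue with (517/277611)
flip (517/277611) -> (277611/517): both odd, 517 mod 4 = 1, 277611 mod 4 = 3, so the flip contributes +1; sign now +1
(277611/517): 277611 mod 517 = 499, so (277611/517) = (499/517)
flip (499/517) -> (517/499): both odd, 499 mod 4 = 3, 517 mod 4 = 1, so the flip contributes +1; sign now +1
(517/499): 517 mod 499 = 18, so (517/499) = (18/499)
factor out 2^1: 18 = 2^1·9; with 499 mod 8 = 3, (2/499) = -1; sign now -1; continue with (9/499)
flip (9/499) -> (499/9): both odd, 9 mod 4 = 1, 499 mod 4 = 3, so the flip contributes +1; sign now -1
(499/9): 499 mod 9 = 4, so (499/9) = (4/9)
factor out 2^2: 4 = 2^2·1; with 9 mod 8 = 1, (2/9) = +1; sign now -1; continue with (1/9)
reached (1/9) = 1, so the symbol is -1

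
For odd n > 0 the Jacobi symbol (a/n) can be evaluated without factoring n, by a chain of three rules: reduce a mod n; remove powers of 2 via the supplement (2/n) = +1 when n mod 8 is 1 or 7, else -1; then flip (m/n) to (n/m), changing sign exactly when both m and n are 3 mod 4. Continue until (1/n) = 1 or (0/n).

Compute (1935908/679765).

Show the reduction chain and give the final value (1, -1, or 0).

(1935908/679765) = (576378/679765)   [reduce mod 679765]
576378 = 2^1·288189; (2/679765) = -1 since 679765 mod 8 = 5, so (576378/679765) = (-1)^1·(288189/679765); sign now -1
reciprocity: (288189/679765) = +1·(679765/288189) since 288189 mod 4 = 1, 679765 mod 4 = 1; sign now -1
(679765/288189) = (103387/288189)   [reduce mod 288189]
reciprocity: (103387/288189) = +1·(288189/103387) since 103387 mod 4 = 3, 288189 mod 4 = 1; sign now -1
(288189/103387) = (81415/103387)   [reduce mod 103387]
reciprocity: (81415/103387) = -1·(103387/81415) since 81415 mod 4 = 3, 103387 mod 4 = 3; sign now +1
(103387/81415) = (21972/81415)   [reduce mod 81415]
21972 = 2^2·5493; (2/81415) = +1 since 81415 mod 8 = 7, so (21972/81415) = (+1)^2·(5493/81415); sign now +1
reciprocity: (5493/81415) = +1·(81415/5493) since 5493 mod 4 = 1, 81415 mod 4 = 3; sign now +1
(81415/5493) = (4513/5493)   [reduce mod 5493]
reciprocity: (4513/5493) = +1·(5493/4513) since 4513 mod 4 = 1, 5493 mod 4 = 1; sign now +1
(5493/4513) = (980/4513)   [reduce mod 4513]
980 = 2^2·245; (2/4513) = +1 since 4513 mod 8 = 1, so (980/4513) = (+1)^2·(245/4513); sign now +1
reciprocity: (245/4513) = +1·(4513/245) since 245 mod 4 = 1, 4513 mod 4 = 1; sign now +1
(4513/245) = (103/245)   [reduce mod 245]
reciprocity: (103/245) = +1·(245/103) since 103 mod 4 = 3, 245 mod 4 = 1; sign now +1
(245/103) = (39/103)   [reduce mod 103]
reciprocity: (39/103) = -1·(103/39) since 39 mod 4 = 3, 103 mod 4 = 3; sign now -1
(103/39) = (25/39)   [reduce mod 39]
reciprocity: (25/39) = +1·(39/25) since 25 mod 4 = 1, 39 mod 4 = 3; sign now -1
(39/25) = (14/25)   [reduce mod 25]
14 = 2^1·7; (2/25) = +1 since 25 mod 8 = 1, so (14/25) = (+1)^1·(7/25); sign now -1
reciprocity: (7/25) = +1·(25/7) since 7 mod 4 = 3, 25 mod 4 = 1; sign now -1
(25/7) = (4/7)   [reduce mod 7]
4 = 2^2·1; (2/7) = +1 since 7 mod 8 = 7, so (4/7) = (+1)^2·(1/7); sign now -1
(1/7) = 1; final value = sign = -1

-1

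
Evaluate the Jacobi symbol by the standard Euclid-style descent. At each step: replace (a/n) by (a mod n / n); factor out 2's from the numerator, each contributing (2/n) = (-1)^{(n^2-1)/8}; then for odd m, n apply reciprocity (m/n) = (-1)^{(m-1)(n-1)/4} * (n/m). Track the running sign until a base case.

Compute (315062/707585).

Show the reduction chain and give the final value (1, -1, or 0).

1

factor out 2^1: 315062 = 2^1·157531; with 707585 mod 8 = 1, (2/707585) = +1; sign now +1; continue with (157531/707585)
flip (157531/707585) -> (707585/157531): both odd, 157531 mod 4 = 3, 707585 mod 4 = 1, so the flip contributes +1; sign now +1
(707585/157531): 707585 mod 157531 = 77461, so (707585/157531) = (77461/157531)
flip (77461/157531) -> (157531/77461): both odd, 77461 mod 4 = 1, 157531 mod 4 = 3, so the flip contributes +1; sign now +1
(157531/77461): 157531 mod 77461 = 2609, so (157531/77461) = (2609/77461)
flip (2609/77461) -> (77461/2609): both odd, 2609 mod 4 = 1, 77461 mod 4 = 1, so the flip contributes +1; sign now +1
(77461/2609): 77461 mod 2609 = 1800, so (77461/2609) = (1800/2609)
factor out 2^3: 1800 = 2^3·225; with 2609 mod 8 = 1, (2/2609) = +1; sign now +1; continue with (225/2609)
flip (225/2609) -> (2609/225): both odd, 225 mod 4 = 1, 2609 mod 4 = 1, so the flip contributes +1; sign now +1
(2609/225): 2609 mod 225 = 134, so (2609/225) = (134/225)
factor out 2^1: 134 = 2^1·67; with 225 mod 8 = 1, (2/225) = +1; sign now +1; continue with (67/225)
flip (67/225) -> (225/67): both odd, 67 mod 4 = 3, 225 mod 4 = 1, so the flip contributes +1; sign now +1
(225/67): 225 mod 67 = 24, so (225/67) = (24/67)
factor out 2^3: 24 = 2^3·3; with 67 mod 8 = 3, (2/67) = -1; sign now -1; continue with (3/67)
flip (3/67) -> (67/3): both odd, 3 mod 4 = 3, 67 mod 4 = 3, so the flip contributes -1; sign now +1
(67/3): 67 mod 3 = 1, so (67/3) = (1/3)
reached (1/3) = 1, so the symbol is +1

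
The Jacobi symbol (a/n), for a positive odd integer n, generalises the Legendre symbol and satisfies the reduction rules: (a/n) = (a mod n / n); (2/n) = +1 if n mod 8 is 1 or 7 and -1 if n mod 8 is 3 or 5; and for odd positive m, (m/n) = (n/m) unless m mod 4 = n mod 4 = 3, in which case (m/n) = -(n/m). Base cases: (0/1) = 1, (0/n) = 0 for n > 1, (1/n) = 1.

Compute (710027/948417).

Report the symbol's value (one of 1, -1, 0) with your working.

flip (710027/948417) -> (948417/710027): both odd, 710027 mod 4 = 3, 948417 mod 4 = 1, so the flip contributes +1; sign now +1
(948417/710027): 948417 mod 710027 = 238390, so (948417/710027) = (238390/710027)
factor out 2^1: 238390 = 2^1·119195; with 710027 mod 8 = 3, (2/710027) = -1; sign now -1; continue with (119195/710027)
flip (119195/710027) -> (710027/119195): both odd, 119195 mod 4 = 3, 710027 mod 4 = 3, so the flip contributes -1; sign now +1
(710027/119195): 710027 mod 119195 = 114052, so (710027/119195) = (114052/119195)
factor out 2^2: 114052 = 2^2·28513; with 119195 mod 8 = 3, (2/119195) = -1; sign now +1; continue with (28513/119195)
flip (28513/119195) -> (119195/28513): both odd, 28513 mod 4 = 1, 119195 mod 4 = 3, so the flip contributes +1; sign now +1
(119195/28513): 119195 mod 28513 = 5143, so (119195/28513) = (5143/28513)
flip (5143/28513) -> (28513/5143): both odd, 5143 mod 4 = 3, 28513 mod 4 = 1, so the flip contributes +1; sign now +1
(28513/5143): 28513 mod 5143 = 2798, so (28513/5143) = (2798/5143)
factor out 2^1: 2798 = 2^1·1399; with 5143 mod 8 = 7, (2/5143) = +1; sign now +1; continue with (1399/5143)
flip (1399/5143) -> (5143/1399): both odd, 1399 mod 4 = 3, 5143 mod 4 = 3, so the flip contributes -1; sign now -1
(5143/1399): 5143 mod 1399 = 946, so (5143/1399) = (946/1399)
factor out 2^1: 946 = 2^1·473; with 1399 mod 8 = 7, (2/1399) = +1; sign now -1; continue with (473/1399)
flip (473/1399) -> (1399/473): both odd, 473 mod 4 = 1, 1399 mod 4 = 3, so the flip contributes +1; sign now -1
(1399/473): 1399 mod 473 = 453, so (1399/473) = (453/473)
flip (453/473) -> (473/453): both odd, 453 mod 4 = 1, 473 mod 4 = 1, so the flip contributes +1; sign now -1
(473/453): 473 mod 453 = 20, so (473/453) = (20/453)
factor out 2^2: 20 = 2^2·5; with 453 mod 8 = 5, (2/453) = -1; sign now -1; continue with (5/453)
flip (5/453) -> (453/5): both odd, 5 mod 4 = 1, 453 mod 4 = 1, so the flip contributes +1; sign now -1
(453/5): 453 mod 5 = 3, so (453/5) = (3/5)
flip (3/5) -> (5/3): both odd, 3 mod 4 = 3, 5 mod 4 = 1, so the flip contributes +1; sign now -1
(5/3): 5 mod 3 = 2, so (5/3) = (2/3)
factor out 2^1: 2 = 2^1·1; with 3 mod 8 = 3, (2/3) = -1; sign now +1; continue with (1/3)
reached (1/3) = 1, so the symbol is +1

1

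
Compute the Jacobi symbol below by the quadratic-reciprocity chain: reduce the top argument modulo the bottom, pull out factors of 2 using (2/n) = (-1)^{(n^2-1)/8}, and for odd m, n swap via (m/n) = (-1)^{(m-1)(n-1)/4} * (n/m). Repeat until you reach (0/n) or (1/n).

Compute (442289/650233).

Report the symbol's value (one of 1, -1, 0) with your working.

reciprocity: (442289/650233) = +1·(650233/442289) since 442289 mod 4 = 1, 650233 mod 4 = 1; sign now +1
(650233/442289) = (207944/442289)   [reduce mod 442289]
207944 = 2^3·25993; (2/442289) = +1 since 442289 mod 8 = 1, so (207944/442289) = (+1)^3·(25993/442289); sign now +1
reciprocity: (25993/442289) = +1·(442289/25993) since 25993 mod 4 = 1, 442289 mod 4 = 1; sign now +1
(442289/25993) = (408/25993)   [reduce mod 25993]
408 = 2^3·51; (2/25993) = +1 since 25993 mod 8 = 1, so (408/25993) = (+1)^3·(51/25993); sign now +1
reciprocity: (51/25993) = +1·(25993/51) since 51 mod 4 = 3, 25993 mod 4 = 1; sign now +1
(25993/51) = (34/51)   [reduce mod 51]
34 = 2^1·17; (2/51) = -1 since 51 mod 8 = 3, so (34/51) = (-1)^1·(17/51); sign now -1
reciprocity: (17/51) = +1·(51/17) since 17 mod 4 = 1, 51 mod 4 = 3; sign now -1
(51/17) = (0/17)   [reduce mod 17]
(0/17) = 0   [gcd(a, n) > 1]; final value = 0

0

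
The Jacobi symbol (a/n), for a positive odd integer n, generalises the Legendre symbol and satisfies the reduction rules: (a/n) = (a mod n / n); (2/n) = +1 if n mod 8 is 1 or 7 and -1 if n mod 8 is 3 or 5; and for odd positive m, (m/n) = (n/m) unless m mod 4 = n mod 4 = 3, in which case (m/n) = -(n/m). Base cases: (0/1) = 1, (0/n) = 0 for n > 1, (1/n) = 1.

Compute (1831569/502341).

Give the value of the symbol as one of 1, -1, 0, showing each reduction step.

0

(1831569/502341): 1831569 mod 502341 = 324546, so (1831569/502341) = (324546/502341)
factor out 2^1: 324546 = 2^1·162273; with 502341 mod 8 = 5, (2/502341) = -1; sign now -1; continue with (162273/502341)
flip (162273/502341) -> (502341/162273): both odd, 162273 mod 4 = 1, 502341 mod 4 = 1, so the flip contributes +1; sign now -1
(502341/162273): 502341 mod 162273 = 15522, so (502341/162273) = (15522/162273)
factor out 2^1: 15522 = 2^1·7761; with 162273 mod 8 = 1, (2/162273) = +1; sign now -1; continue with (7761/162273)
flip (7761/162273) -> (162273/7761): both odd, 7761 mod 4 = 1, 162273 mod 4 = 1, so the flip contributes +1; sign now -1
(162273/7761): 162273 mod 7761 = 7053, so (162273/7761) = (7053/7761)
flip (7053/7761) -> (7761/7053): both odd, 7053 mod 4 = 1, 7761 mod 4 = 1, so the flip contributes +1; sign now -1
(7761/7053): 7761 mod 7053 = 708, so (7761/7053) = (708/7053)
factor out 2^2: 708 = 2^2·177; with 7053 mod 8 = 5, (2/7053) = -1; sign now -1; continue with (177/7053)
flip (177/7053) -> (7053/177): both odd, 177 mod 4 = 1, 7053 mod 4 = 1, so the flip contributes +1; sign now -1
(7053/177): 7053 mod 177 = 150, so (7053/177) = (150/177)
factor out 2^1: 150 = 2^1·75; with 177 mod 8 = 1, (2/177) = +1; sign now -1; continue with (75/177)
flip (75/177) -> (177/75): both odd, 75 mod 4 = 3, 177 mod 4 = 1, so the flip contributes +1; sign now -1
(177/75): 177 mod 75 = 27, so (177/75) = (27/75)
flip (27/75) -> (75/27): both odd, 27 mod 4 = 3, 75 mod 4 = 3, so the flip contributes -1; sign now +1
(75/27): 75 mod 27 = 21, so (75/27) = (21/27)
flip (21/27) -> (27/21): both odd, 21 mod 4 = 1, 27 mod 4 = 3, so the flip contributes +1; sign now +1
(27/21): 27 mod 21 = 6, so (27/21) = (6/21)
factor out 2^1: 6 = 2^1·3; with 21 mod 8 = 5, (2/21) = -1; sign now -1; continue with (3/21)
flip (3/21) -> (21/3): both odd, 3 mod 4 = 3, 21 mod 4 = 1, so the flip contributes +1; sign now -1
(21/3): 21 mod 3 = 0, so (21/3) = (0/3)
reached (0/3); gcd(a, n) > 1, so (0/3) = 0 and the symbol is 0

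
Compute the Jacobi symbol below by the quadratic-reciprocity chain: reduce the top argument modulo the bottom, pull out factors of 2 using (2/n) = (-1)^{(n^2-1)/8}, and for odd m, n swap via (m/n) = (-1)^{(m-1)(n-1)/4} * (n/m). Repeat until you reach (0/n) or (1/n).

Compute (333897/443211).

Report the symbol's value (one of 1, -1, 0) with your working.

0

reciprocity: (333897/443211) = +1·(443211/333897) since 333897 mod 4 = 1, 443211 mod 4 = 3; sign now +1
(443211/333897) = (109314/333897)   [reduce mod 333897]
109314 = 2^1·54657; (2/333897) = +1 since 333897 mod 8 = 1, so (109314/333897) = (+1)^1·(54657/333897); sign now +1
reciprocity: (54657/333897) = +1·(333897/54657) since 54657 mod 4 = 1, 333897 mod 4 = 1; sign now +1
(333897/54657) = (5955/54657)   [reduce mod 54657]
reciprocity: (5955/54657) = +1·(54657/5955) since 5955 mod 4 = 3, 54657 mod 4 = 1; sign now +1
(54657/5955) = (1062/5955)   [reduce mod 5955]
1062 = 2^1·531; (2/5955) = -1 since 5955 mod 8 = 3, so (1062/5955) = (-1)^1·(531/5955); sign now -1
reciprocity: (531/5955) = -1·(5955/531) since 531 mod 4 = 3, 5955 mod 4 = 3; sign now +1
(5955/531) = (114/531)   [reduce mod 531]
114 = 2^1·57; (2/531) = -1 since 531 mod 8 = 3, so (114/531) = (-1)^1·(57/531); sign now -1
reciprocity: (57/531) = +1·(531/57) since 57 mod 4 = 1, 531 mod 4 = 3; sign now -1
(531/57) = (18/57)   [reduce mod 57]
18 = 2^1·9; (2/57) = +1 since 57 mod 8 = 1, so (18/57) = (+1)^1·(9/57); sign now -1
reciprocity: (9/57) = +1·(57/9) since 9 mod 4 = 1, 57 mod 4 = 1; sign now -1
(57/9) = (3/9)   [reduce mod 9]
reciprocity: (3/9) = +1·(9/3) since 3 mod 4 = 3, 9 mod 4 = 1; sign now -1
(9/3) = (0/3)   [reduce mod 3]
(0/3) = 0   [gcd(a, n) > 1]; final value = 0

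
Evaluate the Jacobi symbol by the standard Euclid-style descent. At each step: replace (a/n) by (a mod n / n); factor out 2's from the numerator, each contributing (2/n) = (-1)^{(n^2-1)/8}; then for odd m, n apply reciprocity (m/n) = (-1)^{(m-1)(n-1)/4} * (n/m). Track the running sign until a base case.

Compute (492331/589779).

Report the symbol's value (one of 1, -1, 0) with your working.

reciprocity: (492331/589779) = -1·(589779/492331) since 492331 mod 4 = 3, 589779 mod 4 = 3; sign now -1
(589779/492331) = (97448/492331)   [reduce mod 492331]
97448 = 2^3·12181; (2/492331) = -1 since 492331 mod 8 = 3, so (97448/492331) = (-1)^3·(12181/492331); sign now +1
reciprocity: (12181/492331) = +1·(492331/12181) since 12181 mod 4 = 1, 492331 mod 4 = 3; sign now +1
(492331/12181) = (5091/12181)   [reduce mod 12181]
reciprocity: (5091/12181) = +1·(12181/5091) since 5091 mod 4 = 3, 12181 mod 4 = 1; sign now +1
(12181/5091) = (1999/5091)   [reduce mod 5091]
reciprocity: (1999/5091) = -1·(5091/1999) since 1999 mod 4 = 3, 5091 mod 4 = 3; sign now -1
(5091/1999) = (1093/1999)   [reduce mod 1999]
reciprocity: (1093/1999) = +1·(1999/1093) since 1093 mod 4 = 1, 1999 mod 4 = 3; sign now -1
(1999/1093) = (906/1093)   [reduce mod 1093]
906 = 2^1·453; (2/1093) = -1 since 1093 mod 8 = 5, so (906/1093) = (-1)^1·(453/1093); sign now +1
reciprocity: (453/1093) = +1·(1093/453) since 453 mod 4 = 1, 1093 mod 4 = 1; sign now +1
(1093/453) = (187/453)   [reduce mod 453]
reciprocity: (187/453) = +1·(453/187) since 187 mod 4 = 3, 453 mod 4 = 1; sign now +1
(453/187) = (79/187)   [reduce mod 187]
reciprocity: (79/187) = -1·(187/79) since 79 mod 4 = 3, 187 mod 4 = 3; sign now -1
(187/79) = (29/79)   [reduce mod 79]
reciprocity: (29/79) = +1·(79/29) since 29 mod 4 = 1, 79 mod 4 = 3; sign now -1
(79/29) = (21/29)   [reduce mod 29]
reciprocity: (21/29) = +1·(29/21) since 21 mod 4 = 1, 29 mod 4 = 1; sign now -1
(29/21) = (8/21)   [reduce mod 21]
8 = 2^3·1; (2/21) = -1 since 21 mod 8 = 5, so (8/21) = (-1)^3·(1/21); sign now +1
(1/21) = 1; final value = sign = +1

1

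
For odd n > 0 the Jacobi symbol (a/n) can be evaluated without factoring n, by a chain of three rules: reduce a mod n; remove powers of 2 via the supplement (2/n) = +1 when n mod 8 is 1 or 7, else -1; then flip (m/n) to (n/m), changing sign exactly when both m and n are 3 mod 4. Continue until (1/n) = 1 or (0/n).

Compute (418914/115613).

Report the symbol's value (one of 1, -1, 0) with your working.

-1

(418914/115613) = (72075/115613)   [reduce mod 115613]
reciprocity: (72075/115613) = +1·(115613/72075) since 72075 mod 4 = 3, 115613 mod 4 = 1; sign now +1
(115613/72075) = (43538/72075)   [reduce mod 72075]
43538 = 2^1·21769; (2/72075) = -1 since 72075 mod 8 = 3, so (43538/72075) = (-1)^1·(21769/72075); sign now -1
reciprocity: (21769/72075) = +1·(72075/21769) since 21769 mod 4 = 1, 72075 mod 4 = 3; sign now -1
(72075/21769) = (6768/21769)   [reduce mod 21769]
6768 = 2^4·423; (2/21769) = +1 since 21769 mod 8 = 1, so (6768/21769) = (+1)^4·(423/21769); sign now -1
reciprocity: (423/21769) = +1·(21769/423) since 423 mod 4 = 3, 21769 mod 4 = 1; sign now -1
(21769/423) = (196/423)   [reduce mod 423]
196 = 2^2·49; (2/423) = +1 since 423 mod 8 = 7, so (196/423) = (+1)^2·(49/423); sign now -1
reciprocity: (49/423) = +1·(423/49) since 49 mod 4 = 1, 423 mod 4 = 3; sign now -1
(423/49) = (31/49)   [reduce mod 49]
reciprocity: (31/49) = +1·(49/31) since 31 mod 4 = 3, 49 mod 4 = 1; sign now -1
(49/31) = (18/31)   [reduce mod 31]
18 = 2^1·9; (2/31) = +1 since 31 mod 8 = 7, so (18/31) = (+1)^1·(9/31); sign now -1
reciprocity: (9/31) = +1·(31/9) since 9 mod 4 = 1, 31 mod 4 = 3; sign now -1
(31/9) = (4/9)   [reduce mod 9]
4 = 2^2·1; (2/9) = +1 since 9 mod 8 = 1, so (4/9) = (+1)^2·(1/9); sign now -1
(1/9) = 1; final value = sign = -1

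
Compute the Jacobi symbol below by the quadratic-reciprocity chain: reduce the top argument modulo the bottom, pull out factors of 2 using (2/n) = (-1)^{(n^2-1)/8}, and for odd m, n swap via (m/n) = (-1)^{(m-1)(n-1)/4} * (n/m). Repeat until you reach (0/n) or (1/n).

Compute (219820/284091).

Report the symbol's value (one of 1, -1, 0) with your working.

factor out 2^2: 219820 = 2^2·54955; with 284091 mod 8 = 3, (2/284091) = -1; sign now +1; continue with (54955/284091)
flip (54955/284091) -> (284091/54955): both odd, 54955 mod 4 = 3, 284091 mod 4 = 3, so the flip contributes -1; sign now -1
(284091/54955): 284091 mod 54955 = 9316, so (284091/54955) = (9316/54955)
factor out 2^2: 9316 = 2^2·2329; with 54955 mod 8 = 3, (2/54955) = -1; sign now -1; continue with (2329/54955)
flip (2329/54955) -> (54955/2329): both odd, 2329 mod 4 = 1, 54955 mod 4 = 3, so the flip contributes +1; sign now -1
(54955/2329): 54955 mod 2329 = 1388, so (54955/2329) = (1388/2329)
factor out 2^2: 1388 = 2^2·347; with 2329 mod 8 = 1, (2/2329) = +1; sign now -1; continue with (347/2329)
flip (347/2329) -> (2329/347): both odd, 347 mod 4 = 3, 2329 mod 4 = 1, so the flip contributes +1; sign now -1
(2329/347): 2329 mod 347 = 247, so (2329/347) = (247/347)
flip (247/347) -> (347/247): both odd, 247 mod 4 = 3, 347 mod 4 = 3, so the flip contributes -1; sign now +1
(347/247): 347 mod 247 = 100, so (347/247) = (100/247)
factor out 2^2: 100 = 2^2·25; with 247 mod 8 = 7, (2/247) = +1; sign now +1; continue with (25/247)
flip (25/247) -> (247/25): both odd, 25 mod 4 = 1, 247 mod 4 = 3, so the flip contributes +1; sign now +1
(247/25): 247 mod 25 = 22, so (247/25) = (22/25)
factor out 2^1: 22 = 2^1·11; with 25 mod 8 = 1, (2/25) = +1; sign now +1; continue with (11/25)
flip (11/25) -> (25/11): both odd, 11 mod 4 = 3, 25 mod 4 = 1, so the flip contributes +1; sign now +1
(25/11): 25 mod 11 = 3, so (25/11) = (3/11)
flip (3/11) -> (11/3): both odd, 3 mod 4 = 3, 11 mod 4 = 3, so the flip contributes -1; sign now -1
(11/3): 11 mod 3 = 2, so (11/3) = (2/3)
factor out 2^1: 2 = 2^1·1; with 3 mod 8 = 3, (2/3) = -1; sign now +1; continue with (1/3)
reached (1/3) = 1, so the symbol is +1

1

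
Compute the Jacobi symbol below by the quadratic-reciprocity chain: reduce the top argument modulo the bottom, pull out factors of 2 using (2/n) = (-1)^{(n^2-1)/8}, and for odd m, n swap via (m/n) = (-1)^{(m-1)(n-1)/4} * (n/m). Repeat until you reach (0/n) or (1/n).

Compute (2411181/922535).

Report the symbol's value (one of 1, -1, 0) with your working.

(2411181/922535) = (566111/922535)   [reduce mod 922535]
reciprocity: (566111/922535) = -1·(922535/566111) since 566111 mod 4 = 3, 922535 mod 4 = 3; sign now -1
(922535/566111) = (356424/566111)   [reduce mod 566111]
356424 = 2^3·44553; (2/566111) = +1 since 566111 mod 8 = 7, so (356424/566111) = (+1)^3·(44553/566111); sign now -1
reciprocity: (44553/566111) = +1·(566111/44553) since 44553 mod 4 = 1, 566111 mod 4 = 3; sign now -1
(566111/44553) = (31475/44553)   [reduce mod 44553]
reciprocity: (31475/44553) = +1·(44553/31475) since 31475 mod 4 = 3, 44553 mod 4 = 1; sign now -1
(44553/31475) = (13078/31475)   [reduce mod 31475]
13078 = 2^1·6539; (2/31475) = -1 since 31475 mod 8 = 3, so (13078/31475) = (-1)^1·(6539/31475); sign now +1
reciprocity: (6539/31475) = -1·(31475/6539) since 6539 mod 4 = 3, 31475 mod 4 = 3; sign now -1
(31475/6539) = (5319/6539)   [reduce mod 6539]
reciprocity: (5319/6539) = -1·(6539/5319) since 5319 mod 4 = 3, 6539 mod 4 = 3; sign now +1
(6539/5319) = (1220/5319)   [reduce mod 5319]
1220 = 2^2·305; (2/5319) = +1 since 5319 mod 8 = 7, so (1220/5319) = (+1)^2·(305/5319); sign now +1
reciprocity: (305/5319) = +1·(5319/305) since 305 mod 4 = 1, 5319 mod 4 = 3; sign now +1
(5319/305) = (134/305)   [reduce mod 305]
134 = 2^1·67; (2/305) = +1 since 305 mod 8 = 1, so (134/305) = (+1)^1·(67/305); sign now +1
reciprocity: (67/305) = +1·(305/67) since 67 mod 4 = 3, 305 mod 4 = 1; sign now +1
(305/67) = (37/67)   [reduce mod 67]
reciprocity: (37/67) = +1·(67/37) since 37 mod 4 = 1, 67 mod 4 = 3; sign now +1
(67/37) = (30/37)   [reduce mod 37]
30 = 2^1·15; (2/37) = -1 since 37 mod 8 = 5, so (30/37) = (-1)^1·(15/37); sign now -1
reciprocity: (15/37) = +1·(37/15) since 15 mod 4 = 3, 37 mod 4 = 1; sign now -1
(37/15) = (7/15)   [reduce mod 15]
reciprocity: (7/15) = -1·(15/7) since 7 mod 4 = 3, 15 mod 4 = 3; sign now +1
(15/7) = (1/7)   [reduce mod 7]
(1/7) = 1; final value = sign = +1

1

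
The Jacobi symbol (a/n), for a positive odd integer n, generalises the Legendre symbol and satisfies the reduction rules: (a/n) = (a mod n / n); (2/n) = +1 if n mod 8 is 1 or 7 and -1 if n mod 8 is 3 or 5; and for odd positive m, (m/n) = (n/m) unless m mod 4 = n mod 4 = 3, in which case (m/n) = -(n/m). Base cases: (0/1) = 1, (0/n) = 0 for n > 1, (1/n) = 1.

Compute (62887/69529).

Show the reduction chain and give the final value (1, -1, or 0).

reciprocity: (62887/69529) = +1·(69529/62887) since 62887 mod 4 = 3, 69529 mod 4 = 1; sign now +1
(69529/62887) = (6642/62887)   [reduce mod 62887]
6642 = 2^1·3321; (2/62887) = +1 since 62887 mod 8 = 7, so (6642/62887) = (+1)^1·(3321/62887); sign now +1
reciprocity: (3321/62887) = +1·(62887/3321) since 3321 mod 4 = 1, 62887 mod 4 = 3; sign now +1
(62887/3321) = (3109/3321)   [reduce mod 3321]
reciprocity: (3109/3321) = +1·(3321/3109) since 3109 mod 4 = 1, 3321 mod 4 = 1; sign now +1
(3321/3109) = (212/3109)   [reduce mod 3109]
212 = 2^2·53; (2/3109) = -1 since 3109 mod 8 = 5, so (212/3109) = (-1)^2·(53/3109); sign now +1
reciprocity: (53/3109) = +1·(3109/53) since 53 mod 4 = 1, 3109 mod 4 = 1; sign now +1
(3109/53) = (35/53)   [reduce mod 53]
reciprocity: (35/53) = +1·(53/35) since 35 mod 4 = 3, 53 mod 4 = 1; sign now +1
(53/35) = (18/35)   [reduce mod 35]
18 = 2^1·9; (2/35) = -1 since 35 mod 8 = 3, so (18/35) = (-1)^1·(9/35); sign now -1
reciprocity: (9/35) = +1·(35/9) since 9 mod 4 = 1, 35 mod 4 = 3; sign now -1
(35/9) = (8/9)   [reduce mod 9]
8 = 2^3·1; (2/9) = +1 since 9 mod 8 = 1, so (8/9) = (+1)^3·(1/9); sign now -1
(1/9) = 1; final value = sign = -1

-1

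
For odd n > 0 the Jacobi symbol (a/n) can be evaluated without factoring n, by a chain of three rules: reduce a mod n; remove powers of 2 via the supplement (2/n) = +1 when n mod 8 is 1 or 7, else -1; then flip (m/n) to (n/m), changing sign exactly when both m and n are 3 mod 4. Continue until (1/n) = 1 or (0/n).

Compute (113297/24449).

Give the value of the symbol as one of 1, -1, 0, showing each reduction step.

(113297/24449) = (15501/24449)   [reduce mod 24449]
reciprocity: (15501/24449) = +1·(24449/15501) since 15501 mod 4 = 1, 24449 mod 4 = 1; sign now +1
(24449/15501) = (8948/15501)   [reduce mod 15501]
8948 = 2^2·2237; (2/15501) = -1 since 15501 mod 8 = 5, so (8948/15501) = (-1)^2·(2237/15501); sign now +1
reciprocity: (2237/15501) = +1·(15501/2237) since 2237 mod 4 = 1, 15501 mod 4 = 1; sign now +1
(15501/2237) = (2079/2237)   [reduce mod 2237]
reciprocity: (2079/2237) = +1·(2237/2079) since 2079 mod 4 = 3, 2237 mod 4 = 1; sign now +1
(2237/2079) = (158/2079)   [reduce mod 2079]
158 = 2^1·79; (2/2079) = +1 since 2079 mod 8 = 7, so (158/2079) = (+1)^1·(79/2079); sign now +1
reciprocity: (79/2079) = -1·(2079/79) since 79 mod 4 = 3, 2079 mod 4 = 3; sign now -1
(2079/79) = (25/79)   [reduce mod 79]
reciprocity: (25/79) = +1·(79/25) since 25 mod 4 = 1, 79 mod 4 = 3; sign now -1
(79/25) = (4/25)   [reduce mod 25]
4 = 2^2·1; (2/25) = +1 since 25 mod 8 = 1, so (4/25) = (+1)^2·(1/25); sign now -1
(1/25) = 1; final value = sign = -1

-1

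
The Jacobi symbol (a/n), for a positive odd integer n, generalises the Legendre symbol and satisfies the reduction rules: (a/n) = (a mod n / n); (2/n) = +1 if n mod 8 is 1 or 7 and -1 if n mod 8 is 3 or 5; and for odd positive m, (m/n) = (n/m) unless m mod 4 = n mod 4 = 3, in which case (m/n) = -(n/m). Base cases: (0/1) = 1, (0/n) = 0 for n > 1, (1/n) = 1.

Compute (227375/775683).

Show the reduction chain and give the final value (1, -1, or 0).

flip (227375/775683) -> (775683/227375): both odd, 227375 mod 4 = 3, 775683 mod 4 = 3, so the flip contributes -1; sign now -1
(775683/227375): 775683 mod 227375 = 93558, so (775683/227375) = (93558/227375)
factor out 2^1: 93558 = 2^1·46779; with 227375 mod 8 = 7, (2/227375) = +1; sign now -1; continue with (46779/227375)
flip (46779/227375) -> (227375/46779): both odd, 46779 mod 4 = 3, 227375 mod 4 = 3, so the flip contributes -1; sign now +1
(227375/46779): 227375 mod 46779 = 40259, so (227375/46779) = (40259/46779)
flip (40259/46779) -> (46779/40259): both odd, 40259 mod 4 = 3, 46779 mod 4 = 3, so the flip contributes -1; sign now -1
(46779/40259): 46779 mod 40259 = 6520, so (46779/40259) = (6520/40259)
factor out 2^3: 6520 = 2^3·815; with 40259 mod 8 = 3, (2/40259) = -1; sign now +1; continue with (815/40259)
flip (815/40259) -> (40259/815): both odd, 815 mod 4 = 3, 40259 mod 4 = 3, so the flip contributes -1; sign now -1
(40259/815): 40259 mod 815 = 324, so (40259/815) = (324/815)
factor out 2^2: 324 = 2^2·81; with 815 mod 8 = 7, (2/815) = +1; sign now -1; continue with (81/815)
flip (81/815) -> (815/81): both odd, 81 mod 4 = 1, 815 mod 4 = 3, so the flip contributes +1; sign now -1
(815/81): 815 mod 81 = 5, so (815/81) = (5/81)
flip (5/81) -> (81/5): both odd, 5 mod 4 = 1, 81 mod 4 = 1, so the flip contributes +1; sign now -1
(81/5): 81 mod 5 = 1, so (81/5) = (1/5)
reached (1/5) = 1, so the symbol is -1

-1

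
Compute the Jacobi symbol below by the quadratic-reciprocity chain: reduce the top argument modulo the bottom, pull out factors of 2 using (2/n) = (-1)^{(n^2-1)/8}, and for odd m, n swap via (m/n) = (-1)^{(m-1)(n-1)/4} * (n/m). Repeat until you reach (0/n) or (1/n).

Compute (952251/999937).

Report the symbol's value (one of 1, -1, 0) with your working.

0

flip (952251/999937) -> (999937/952251): both odd, 952251 mod 4 = 3, 999937 mod 4 = 1, so the flip contributes +1; sign now +1
(999937/952251): 999937 mod 952251 = 47686, so (999937/952251) = (47686/952251)
factor out 2^1: 47686 = 2^1·23843; with 952251 mod 8 = 3, (2/952251) = -1; sign now -1; continue with (23843/952251)
flip (23843/952251) -> (952251/23843): both odd, 23843 mod 4 = 3, 952251 mod 4 = 3, so the flip contributes -1; sign now +1
(952251/23843): 952251 mod 23843 = 22374, so (952251/23843) = (22374/23843)
factor out 2^1: 22374 = 2^1·11187; with 23843 mod 8 = 3, (2/23843) = -1; sign now -1; continue with (11187/23843)
flip (11187/23843) -> (23843/11187): both odd, 11187 mod 4 = 3, 23843 mod 4 = 3, so the flip contributes -1; sign now +1
(23843/11187): 23843 mod 11187 = 1469, so (23843/11187) = (1469/11187)
flip (1469/11187) -> (11187/1469): both odd, 1469 mod 4 = 1, 11187 mod 4 = 3, so the flip contributes +1; sign now +1
(11187/1469): 11187 mod 1469 = 904, so (11187/1469) = (904/1469)
factor out 2^3: 904 = 2^3·113; with 1469 mod 8 = 5, (2/1469) = -1; sign now -1; continue with (113/1469)
flip (113/1469) -> (1469/113): both odd, 113 mod 4 = 1, 1469 mod 4 = 1, so the flip contributes +1; sign now -1
(1469/113): 1469 mod 113 = 0, so (1469/113) = (0/113)
reached (0/113); gcd(a, n) > 1, so (0/113) = 0 and the symbol is 0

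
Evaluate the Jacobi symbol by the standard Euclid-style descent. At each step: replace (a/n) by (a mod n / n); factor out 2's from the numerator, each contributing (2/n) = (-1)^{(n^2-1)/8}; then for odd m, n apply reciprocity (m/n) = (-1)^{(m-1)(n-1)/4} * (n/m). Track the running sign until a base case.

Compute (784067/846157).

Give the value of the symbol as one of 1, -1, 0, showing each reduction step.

1

flip (784067/846157) -> (846157/784067): both odd, 784067 mod 4 = 3, 846157 mod 4 = 1, so the flip contributes +1; sign now +1
(846157/784067): 846157 mod 784067 = 62090, so (846157/784067) = (62090/784067)
factor out 2^1: 62090 = 2^1·31045; with 784067 mod 8 = 3, (2/784067) = -1; sign now -1; continue with (31045/784067)
flip (31045/784067) -> (784067/31045): both odd, 31045 mod 4 = 1, 784067 mod 4 = 3, so the flip contributes +1; sign now -1
(784067/31045): 784067 mod 31045 = 7942, so (784067/31045) = (7942/31045)
factor out 2^1: 7942 = 2^1·3971; with 31045 mod 8 = 5, (2/31045) = -1; sign now +1; continue with (3971/31045)
flip (3971/31045) -> (31045/3971): both odd, 3971 mod 4 = 3, 31045 mod 4 = 1, so the flip contributes +1; sign now +1
(31045/3971): 31045 mod 3971 = 3248, so (31045/3971) = (3248/3971)
factor out 2^4: 3248 = 2^4·203; with 3971 mod 8 = 3, (2/3971) = -1; sign now +1; continue with (203/3971)
flip (203/3971) -> (3971/203): both odd, 203 mod 4 = 3, 3971 mod 4 = 3, so the flip contributes -1; sign now -1
(3971/203): 3971 mod 203 = 114, so (3971/203) = (114/203)
factor out 2^1: 114 = 2^1·57; with 203 mod 8 = 3, (2/203) = -1; sign now +1; continue with (57/203)
flip (57/203) -> (203/57): both odd, 57 mod 4 = 1, 203 mod 4 = 3, so the flip contributes +1; sign now +1
(203/57): 203 mod 57 = 32, so (203/57) = (32/57)
factor out 2^5: 32 = 2^5·1; with 57 mod 8 = 1, (2/57) = +1; sign now +1; continue with (1/57)
reached (1/57) = 1, so the symbol is +1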